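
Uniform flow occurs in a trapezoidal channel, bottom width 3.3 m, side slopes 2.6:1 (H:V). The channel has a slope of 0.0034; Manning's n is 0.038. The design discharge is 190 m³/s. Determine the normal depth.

Manning's equation rearranged: A R^(2/3) = nQ / (1·√S) = 0.038 × 190 / (√0.0034) = 123.8.
Try y = 3.67 m: A R^(2/3) = 74.43 — too small.
Try y = 4.55 m: A R^(2/3) = 123.5 — ≈ 123.8.

y_n = 4.55 m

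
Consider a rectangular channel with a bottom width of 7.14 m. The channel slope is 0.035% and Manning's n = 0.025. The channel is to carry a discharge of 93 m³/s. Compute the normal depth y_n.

Manning's equation rearranged: A R^(2/3) = nQ / (1·√S) = 0.025 × 93 / (√0.00035) = 124.3.
Try y = 11.8 m: A R^(2/3) = 165 — high.
Try y = 7.23 m: A R^(2/3) = 92.28 — low.
Try y = 9.26 m: A R^(2/3) = 124.3 — ≈ 124.3.

y_n = 9.26 m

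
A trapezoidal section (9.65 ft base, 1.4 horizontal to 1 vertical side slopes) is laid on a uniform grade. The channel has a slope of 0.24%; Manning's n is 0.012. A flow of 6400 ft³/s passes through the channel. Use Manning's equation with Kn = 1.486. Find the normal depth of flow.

Manning's equation rearranged: A R^(2/3) = nQ / (1.486·√S) = 0.012 × 6400 / (1.486 × √0.0024) = 1055.
Trying y = 13.6 ft: A R^(2/3) = 1416 — over.
Trying y = 10.4 ft: A R^(2/3) = 788.5 — short.
Trying y = 11.9 ft: A R^(2/3) = 1055 — close enough.

y_n = 11.9 ft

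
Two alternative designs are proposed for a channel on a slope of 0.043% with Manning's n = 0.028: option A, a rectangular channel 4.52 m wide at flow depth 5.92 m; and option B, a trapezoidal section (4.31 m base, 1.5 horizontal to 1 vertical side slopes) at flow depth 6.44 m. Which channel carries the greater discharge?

Channel A: Flow area A = b·y = 4.52 × 5.92 = 26.76 m². Wetted perimeter P = b + 2y = 4.52 + 2×5.92 = 16.36 m. Hydraulic radius R = A/P = 26.76/16.36 = 1.636 m. Q_A = (1/0.028)·26.76·1.636^(2/3)·√0.00043 = 27.51 m³/s.
Channel B: With bottom width b = 4.31 m and side slope z = 1.5: A = (b + zy)y = (4.31 + 1.5×6.44)×6.44 = 89.97 m²; P = b + 2y√(1+z²) = 4.31 + 2×6.44×1.803 = 27.53 m. Hydraulic radius R = A/P = 89.97/27.53 = 3.268 m. Q_B = (1/0.028)·89.97·3.268^(2/3)·√0.00043 = 146.7 m³/s.
Q_A = 27.51 m³/s vs Q_B = 146.7 m³/s, so channel B carries more.

channel B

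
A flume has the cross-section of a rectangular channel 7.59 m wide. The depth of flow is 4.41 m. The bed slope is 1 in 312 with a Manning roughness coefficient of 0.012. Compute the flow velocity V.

Flow area A = b·y = 7.59 × 4.41 = 33.47 m². Wetted perimeter P = b + 2y = 7.59 + 2×4.41 = 16.41 m.
Hydraulic radius R = A/P = 33.47/16.41 = 2.04 m.
From Manning's equation, V = (1/n) R^(2/3) S^(1/2) = (1/0.012) × 2.04^(2/3) × 0.003205^(1/2) = 7.59 m/s.

V = 7.59 m/s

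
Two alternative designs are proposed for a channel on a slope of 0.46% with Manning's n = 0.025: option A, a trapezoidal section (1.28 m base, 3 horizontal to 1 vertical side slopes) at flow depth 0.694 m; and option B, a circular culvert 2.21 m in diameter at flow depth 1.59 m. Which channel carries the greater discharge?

Channel A: With bottom width b = 1.28 m and side slope z = 3: A = (b + zy)y = (1.28 + 3×0.694)×0.694 = 2.333 m²; P = b + 2y√(1+z²) = 1.28 + 2×0.694×3.162 = 5.669 m. Hydraulic radius R = A/P = 2.333/5.669 = 0.4116 m. Q_A = (1/0.025)·2.333·0.4116^(2/3)·√0.0046 = 3.502 m³/s.
Channel B: For a circular section of diameter D = 2.21 m at depth y = 1.59 m, the central angle is θ = 2 arccos(1 − 2y/D) = 4.05 rad. Then A = (D²/8)(θ − sin θ) = 2.954 m² and P = Dθ/2 = 4.476 m. Hydraulic radius R = A/P = 2.954/4.476 = 0.6601 m. Q_B = (1/0.025)·2.954·0.6601^(2/3)·√0.0046 = 6.076 m³/s.
Q_A = 3.502 m³/s vs Q_B = 6.076 m³/s, so channel B carries more.

channel B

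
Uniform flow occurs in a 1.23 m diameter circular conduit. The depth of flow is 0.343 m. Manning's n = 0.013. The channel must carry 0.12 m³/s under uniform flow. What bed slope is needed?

S = 0.000288

For a circular section of diameter D = 1.23 m at depth y = 0.343 m, the central angle is θ = 2 arccos(1 − 2y/D) = 2.225 rad. Then A = (D²/8)(θ − sin θ) = 0.2708 m² and P = Dθ/2 = 1.369 m.
Hydraulic radius R = A/P = 0.2708/1.369 = 0.1979 m.
From Manning's equation, S = [nQ / (1 A R^(2/3))]² = [0.013 × 0.12 / (1 × 0.2708 × 0.1979^(2/3))]² = 0.000288.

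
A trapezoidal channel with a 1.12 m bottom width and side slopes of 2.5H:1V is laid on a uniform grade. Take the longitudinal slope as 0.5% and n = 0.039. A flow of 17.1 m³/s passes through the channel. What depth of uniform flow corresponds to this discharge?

Manning's equation rearranged: A R^(2/3) = nQ / (1·√S) = 0.039 × 17.1 / (√0.005) = 9.431.
Try y = 1.55 m: A R^(2/3) = 6.771 — low.
Try y = 1.99 m: A R^(2/3) = 12.33 — high.
Try y = 1.78 m: A R^(2/3) = 9.42 — matches.

y_n = 1.78 m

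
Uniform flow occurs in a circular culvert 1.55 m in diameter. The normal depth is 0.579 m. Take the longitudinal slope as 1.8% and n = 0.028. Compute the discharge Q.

For a circular section of diameter D = 1.55 m at depth y = 0.579 m, the central angle is θ = 2 arccos(1 − 2y/D) = 2.63 rad. Then A = (D²/8)(θ − sin θ) = 0.6429 m² and P = Dθ/2 = 2.038 m.
Hydraulic radius R = A/P = 0.6429/2.038 = 0.3154 m.
Manning's equation: Q = (1/n) A R^(2/3) S^(1/2) = (1/0.028) × 0.6429 × 0.3154^(2/3) × 0.018^(1/2) = 1.43 m³/s.

Q = 1.43 m³/s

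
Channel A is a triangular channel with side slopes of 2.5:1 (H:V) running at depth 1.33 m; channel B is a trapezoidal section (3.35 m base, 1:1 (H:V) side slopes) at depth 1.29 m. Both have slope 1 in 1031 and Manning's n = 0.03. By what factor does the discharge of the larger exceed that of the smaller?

Channel A: For a triangular section with side slope z = 2.5: A = zy² = 2.5×1.33² = 4.422 m²; P = 2y√(1+z²) = 2×1.33×2.693 = 7.162 m. Hydraulic radius R = A/P = 4.422/7.162 = 0.6174 m. Q_A = (1/0.03)·4.422·0.6174^(2/3)·√0.0009699 = 3.329 m³/s.
Channel B: With bottom width b = 3.35 m and side slope z = 1: A = (b + zy)y = (3.35 + 1×1.29)×1.29 = 5.986 m²; P = b + 2y√(1+z²) = 3.35 + 2×1.29×1.414 = 6.999 m. Hydraulic radius R = A/P = 5.986/6.999 = 0.8552 m. Q_B = (1/0.03)·5.986·0.8552^(2/3)·√0.0009699 = 5.599 m³/s.
The larger discharge is 5.599 m³/s and the smaller is 3.329 m³/s; the ratio is 1.68.

1.68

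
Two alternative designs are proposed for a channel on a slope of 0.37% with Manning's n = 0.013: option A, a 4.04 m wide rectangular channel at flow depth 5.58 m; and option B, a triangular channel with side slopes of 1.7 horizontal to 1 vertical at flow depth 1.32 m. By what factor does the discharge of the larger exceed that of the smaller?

14.4

Channel A: Flow area A = b·y = 4.04 × 5.58 = 22.54 m². Wetted perimeter P = b + 2y = 4.04 + 2×5.58 = 15.2 m. Hydraulic radius R = A/P = 22.54/15.2 = 1.483 m. Q_A = (1/0.013)·22.54·1.483^(2/3)·√0.0037 = 137.2 m³/s.
Channel B: For a triangular section with side slope z = 1.7: A = zy² = 1.7×1.32² = 2.962 m²; P = 2y√(1+z²) = 2×1.32×1.972 = 5.207 m. Hydraulic radius R = A/P = 2.962/5.207 = 0.5689 m. Q_B = (1/0.013)·2.962·0.5689^(2/3)·√0.0037 = 9.516 m³/s.
The larger discharge is 137.2 m³/s and the smaller is 9.516 m³/s; the ratio is 14.4.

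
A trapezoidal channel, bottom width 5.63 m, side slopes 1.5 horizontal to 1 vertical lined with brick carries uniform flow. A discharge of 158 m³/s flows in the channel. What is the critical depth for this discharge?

At critical depth, Q² T / (g A³) = 1, i.e. A³/T = Q²/g = 158²/9.81 = 2545.
At y = 2.78 m: A³/T = 1447 — short.
At y = 3.24 m: A³/T = 2558 — close enough.

y_c = 3.24 m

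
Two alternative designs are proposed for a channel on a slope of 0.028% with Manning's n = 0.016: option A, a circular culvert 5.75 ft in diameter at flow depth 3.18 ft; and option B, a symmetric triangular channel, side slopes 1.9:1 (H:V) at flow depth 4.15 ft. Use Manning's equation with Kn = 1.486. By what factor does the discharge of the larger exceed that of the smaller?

Channel A: For a circular section of diameter D = 5.75 ft at depth y = 3.18 ft, the central angle is θ = 2 arccos(1 − 2y/D) = 3.354 rad. Then A = (D²/8)(θ − sin θ) = 14.73 ft² and P = Dθ/2 = 9.643 ft. Hydraulic radius R = A/P = 14.73/9.643 = 1.528 ft. Q_A = (1.486/0.016)·14.73·1.528^(2/3)·√0.00028 = 30.38 ft³/s.
Channel B: For a triangular section with side slope z = 1.9: A = zy² = 1.9×4.15² = 32.72 ft²; P = 2y√(1+z²) = 2×4.15×2.147 = 17.82 ft. Hydraulic radius R = A/P = 32.72/17.82 = 1.836 ft. Q_B = (1.486/0.016)·32.72·1.836^(2/3)·√0.00028 = 76.26 ft³/s.
The larger discharge is 76.26 ft³/s and the smaller is 30.38 ft³/s; the ratio is 2.51.

2.51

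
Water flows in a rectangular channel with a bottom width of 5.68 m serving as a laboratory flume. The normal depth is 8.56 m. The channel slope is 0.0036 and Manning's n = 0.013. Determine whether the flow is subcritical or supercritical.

subcritical

Flow area A = b·y = 5.68 × 8.56 = 48.62 m². Wetted perimeter P = b + 2y = 5.68 + 2×8.56 = 22.8 m.
Hydraulic radius R = A/P = 48.62/22.8 = 2.132 m.
V = (1/n) R^(2/3) √S = (1/0.013) × 2.132^(2/3) × √0.0036 = 7.647 m/s. Hydraulic depth D_h = A/T = 48.62/5.68 = 8.56 m.
Froude number Fr = V/√(g·D_h) = 7.647/√(9.81×8.56) = 0.834, which is less than 1, so the flow is subcritical.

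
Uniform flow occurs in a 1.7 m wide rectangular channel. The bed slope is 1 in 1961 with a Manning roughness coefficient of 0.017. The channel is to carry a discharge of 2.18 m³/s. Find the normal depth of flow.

Manning's equation rearranged: A R^(2/3) = nQ / (1·√S) = 0.017 × 2.18 / (√0.0005099) = 1.641.
Try y = 1.03 m: A R^(2/3) = 1.052 — low.
Try y = 1.8 m: A R^(2/3) = 2.122 — high.
Try y = 1.46 m: A R^(2/3) = 1.64 — close enough.

y_n = 1.46 m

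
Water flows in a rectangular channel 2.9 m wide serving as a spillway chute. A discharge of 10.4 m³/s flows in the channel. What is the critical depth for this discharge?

For a rectangular channel, critical depth y_c = (q²/g)^(1/3) where q = Q/b = 10.4/2.9 = 3.586 m²/s.
So y_c = (3.586²/9.81)^(1/3) = 1.09 m.

y_c = 1.09 m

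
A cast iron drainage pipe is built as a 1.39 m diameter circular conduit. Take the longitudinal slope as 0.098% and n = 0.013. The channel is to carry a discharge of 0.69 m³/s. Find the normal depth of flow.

y_n = 0.596 m

Manning's equation rearranged: A R^(2/3) = nQ / (1·√S) = 0.013 × 0.69 / (√0.00098) = 0.2865.
At y = 0.473 m: A R^(2/3) = 0.187 — low.
At y = 0.596 m: A R^(2/3) = 0.2867 — ≈ 0.2865.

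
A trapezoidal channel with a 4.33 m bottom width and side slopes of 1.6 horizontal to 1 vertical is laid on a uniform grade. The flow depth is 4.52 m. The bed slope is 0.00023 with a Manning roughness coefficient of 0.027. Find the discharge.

Q = 53.3 m³/s

With bottom width b = 4.33 m and side slope z = 1.6: A = (b + zy)y = (4.33 + 1.6×4.52)×4.52 = 52.26 m²; P = b + 2y√(1+z²) = 4.33 + 2×4.52×1.887 = 21.39 m.
Hydraulic radius R = A/P = 52.26/21.39 = 2.444 m.
Manning's equation: Q = (1/n) A R^(2/3) S^(1/2) = (1/0.027) × 52.26 × 2.444^(2/3) × 0.00023^(1/2) = 53.3 m³/s.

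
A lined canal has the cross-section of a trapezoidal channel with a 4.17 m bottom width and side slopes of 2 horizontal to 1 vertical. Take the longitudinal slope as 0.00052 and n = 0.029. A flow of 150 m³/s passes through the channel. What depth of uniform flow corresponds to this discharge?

Manning's equation rearranged: A R^(2/3) = nQ / (1·√S) = 0.029 × 150 / (√0.00052) = 190.8.
Try y = 6.88 m: A R^(2/3) = 286 — over.
Try y = 4.08 m: A R^(2/3) = 86.23 — short.
Try y = 5.79 m: A R^(2/3) = 191.1 — matches.

y_n = 5.79 m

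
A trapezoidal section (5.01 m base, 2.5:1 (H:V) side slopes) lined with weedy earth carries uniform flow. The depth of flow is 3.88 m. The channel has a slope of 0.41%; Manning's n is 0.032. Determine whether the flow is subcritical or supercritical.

With bottom width b = 5.01 m and side slope z = 2.5: A = (b + zy)y = (5.01 + 2.5×3.88)×3.88 = 57.07 m²; P = b + 2y√(1+z²) = 5.01 + 2×3.88×2.693 = 25.9 m.
Hydraulic radius R = A/P = 57.07/25.9 = 2.203 m.
V = (1/n) R^(2/3) √S = (1/0.032) × 2.203^(2/3) × √0.0041 = 3.388 m/s. Hydraulic depth D_h = A/T = 57.07/24.41 = 2.338 m.
Froude number Fr = V/√(g·D_h) = 3.388/√(9.81×2.338) = 0.707, which is less than 1, so the flow is subcritical.

subcritical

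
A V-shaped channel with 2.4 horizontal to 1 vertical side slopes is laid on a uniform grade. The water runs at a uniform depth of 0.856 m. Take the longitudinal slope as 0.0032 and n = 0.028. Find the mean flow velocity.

For a triangular section with side slope z = 2.4: A = zy² = 2.4×0.856² = 1.759 m²; P = 2y√(1+z²) = 2×0.856×2.6 = 4.451 m.
Hydraulic radius R = A/P = 1.759/4.451 = 0.3951 m.
From Manning's equation, V = (1/n) R^(2/3) S^(1/2) = (1/0.028) × 0.3951^(2/3) × 0.0032^(1/2) = 1.09 m/s.

V = 1.09 m/s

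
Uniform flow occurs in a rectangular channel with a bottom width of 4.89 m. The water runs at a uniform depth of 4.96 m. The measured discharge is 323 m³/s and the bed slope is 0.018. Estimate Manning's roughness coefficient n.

n = 0.014

Flow area A = b·y = 4.89 × 4.96 = 24.25 m². Wetted perimeter P = b + 2y = 4.89 + 2×4.96 = 14.81 m.
Hydraulic radius R = A/P = 24.25/14.81 = 1.638 m.
Rearranging Manning's equation: n = (1/Q) A R^(2/3) S^(1/2) = (1/323) × 24.25 × 1.638^(2/3) × √0.018 = 0.014.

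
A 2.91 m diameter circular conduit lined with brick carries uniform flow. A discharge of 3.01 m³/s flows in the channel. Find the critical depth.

At critical depth, Q² T / (g A³) = 1, i.e. A³/T = Q²/g = 3.01²/9.81 = 0.9236.
Trying y = 0.506 m: A³/T = 0.2107 — short.
Trying y = 0.738 m: A³/T = 0.9224 — matches.

y_c = 0.738 m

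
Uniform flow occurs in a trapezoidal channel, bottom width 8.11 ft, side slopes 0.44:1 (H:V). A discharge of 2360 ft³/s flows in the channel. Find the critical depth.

At critical depth, Q² T / (g A³) = 1, i.e. A³/T = Q²/g = 2360²/32.2 = 173000.
At y = 9.53 ft: A³/T = 97710 — short.
At y = 11.2 ft: A³/T = 173300 — matches.

y_c = 11.2 ft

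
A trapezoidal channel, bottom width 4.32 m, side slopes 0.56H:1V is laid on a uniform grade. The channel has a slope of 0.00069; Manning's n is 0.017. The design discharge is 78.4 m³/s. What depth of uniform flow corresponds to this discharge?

Manning's equation rearranged: A R^(2/3) = nQ / (1·√S) = 0.017 × 78.4 / (√0.00069) = 50.74.
Try y = 3.62 m: A R^(2/3) = 34.26 — short.
Try y = 5.64 m: A R^(2/3) = 76.56 — over.
Try y = 4.51 m: A R^(2/3) = 50.73 — ≈ 50.74.

y_n = 4.51 m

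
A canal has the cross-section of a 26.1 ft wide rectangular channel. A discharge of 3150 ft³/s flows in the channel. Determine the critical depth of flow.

For a rectangular channel, critical depth y_c = (q²/g)^(1/3) where q = Q/b = 3150/26.1 = 120.7 ft²/s.
So y_c = (120.7²/32.2)^(1/3) = 7.68 ft.

y_c = 7.68 ft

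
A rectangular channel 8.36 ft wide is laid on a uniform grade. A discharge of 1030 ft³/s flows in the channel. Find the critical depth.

y_c = 7.78 ft

For a rectangular channel, critical depth y_c = (q²/g)^(1/3) where q = Q/b = 1030/8.36 = 123.2 ft²/s.
So y_c = (123.2²/32.2)^(1/3) = 7.78 ft.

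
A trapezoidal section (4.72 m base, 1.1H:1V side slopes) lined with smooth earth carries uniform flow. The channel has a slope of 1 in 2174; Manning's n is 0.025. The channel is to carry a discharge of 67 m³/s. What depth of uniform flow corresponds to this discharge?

y_n = 4.5 m

Manning's equation rearranged: A R^(2/3) = nQ / (1·√S) = 0.025 × 67 / (√0.00046) = 78.1.
At y = 5.33 m: A R^(2/3) = 110.5 — high.
At y = 4.5 m: A R^(2/3) = 78.09 — ≈ 78.1.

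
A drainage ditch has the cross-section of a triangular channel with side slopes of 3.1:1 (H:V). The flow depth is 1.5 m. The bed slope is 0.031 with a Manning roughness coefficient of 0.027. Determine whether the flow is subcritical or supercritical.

For a triangular section with side slope z = 3.1: A = zy² = 3.1×1.5² = 6.975 m²; P = 2y√(1+z²) = 2×1.5×3.257 = 9.772 m.
Hydraulic radius R = A/P = 6.975/9.772 = 0.7138 m.
V = (1/n) R^(2/3) √S = (1/0.027) × 0.7138^(2/3) × √0.031 = 5.208 m/s. Hydraulic depth D_h = A/T = 6.975/9.3 = 0.75 m.
Froude number Fr = V/√(g·D_h) = 5.208/√(9.81×0.75) = 1.92, which is greater than 1, so the flow is supercritical.

supercritical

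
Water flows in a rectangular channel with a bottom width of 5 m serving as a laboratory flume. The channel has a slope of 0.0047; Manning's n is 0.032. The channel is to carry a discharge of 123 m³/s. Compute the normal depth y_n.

Manning's equation rearranged: A R^(2/3) = nQ / (1·√S) = 0.032 × 123 / (√0.0047) = 57.41.
Trying y = 5.81 m: A R^(2/3) = 42.15 — too small.
Trying y = 7.54 m: A R^(2/3) = 57.38 — ≈ 57.41.

y_n = 7.54 m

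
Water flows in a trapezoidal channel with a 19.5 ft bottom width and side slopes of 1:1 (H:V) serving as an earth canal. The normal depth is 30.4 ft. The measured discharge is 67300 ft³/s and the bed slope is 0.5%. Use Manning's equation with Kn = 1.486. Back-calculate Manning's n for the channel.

n = 0.014

With bottom width b = 19.5 ft and side slope z = 1: A = (b + zy)y = (19.5 + 1×30.4)×30.4 = 1517 ft²; P = b + 2y√(1+z²) = 19.5 + 2×30.4×1.414 = 105.5 ft.
Hydraulic radius R = A/P = 1517/105.5 = 14.38 ft.
Rearranging Manning's equation: n = (1.486/Q) A R^(2/3) S^(1/2) = (1.486/67300) × 1517 × 14.38^(2/3) × √0.005 = 0.014.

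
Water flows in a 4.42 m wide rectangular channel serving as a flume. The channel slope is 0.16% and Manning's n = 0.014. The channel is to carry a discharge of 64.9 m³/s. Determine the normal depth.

y_n = 4.05 m

Manning's equation rearranged: A R^(2/3) = nQ / (1·√S) = 0.014 × 64.9 / (√0.0016) = 22.71.
At y = 3.02 m: A R^(2/3) = 15.7 — low.
At y = 4.8 m: A R^(2/3) = 27.96 — high.
At y = 4.05 m: A R^(2/3) = 22.72 — ≈ 22.71.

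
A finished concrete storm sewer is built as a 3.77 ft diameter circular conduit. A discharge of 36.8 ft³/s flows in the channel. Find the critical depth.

y_c = 1.84 ft

At critical depth, Q² T / (g A³) = 1, i.e. A³/T = Q²/g = 36.8²/32.2 = 42.06.
Try y = 1.28 ft: A³/T = 10.44 — too small.
Try y = 1.84 ft: A³/T = 42.05 — ≈ 42.06.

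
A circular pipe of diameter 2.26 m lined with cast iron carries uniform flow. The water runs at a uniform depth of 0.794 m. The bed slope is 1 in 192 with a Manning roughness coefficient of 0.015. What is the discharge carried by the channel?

For a circular section of diameter D = 2.26 m at depth y = 0.794 m, the central angle is θ = 2 arccos(1 − 2y/D) = 2.538 rad. Then A = (D²/8)(θ − sin θ) = 1.258 m² and P = Dθ/2 = 2.868 m.
Hydraulic radius R = A/P = 1.258/2.868 = 0.4386 m.
Manning's equation: Q = (1/n) A R^(2/3) S^(1/2) = (1/0.015) × 1.258 × 0.4386^(2/3) × 0.005208^(1/2) = 3.49 m³/s.

Q = 3.49 m³/s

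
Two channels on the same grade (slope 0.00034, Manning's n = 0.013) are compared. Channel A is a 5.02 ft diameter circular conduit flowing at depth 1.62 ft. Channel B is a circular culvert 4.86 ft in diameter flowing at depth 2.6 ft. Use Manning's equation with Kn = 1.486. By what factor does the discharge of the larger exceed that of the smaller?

2.28

Channel A: For a circular section of diameter D = 5.02 ft at depth y = 1.62 ft, the central angle is θ = 2 arccos(1 − 2y/D) = 2.417 rad. Then A = (D²/8)(θ − sin θ) = 5.524 ft² and P = Dθ/2 = 6.066 ft. Hydraulic radius R = A/P = 5.524/6.066 = 0.9107 ft. Q_A = (1.486/0.013)·5.524·0.9107^(2/3)·√0.00034 = 10.94 ft³/s.
Channel B: For a circular section of diameter D = 4.86 ft at depth y = 2.6 ft, the central angle is θ = 2 arccos(1 − 2y/D) = 3.282 rad. Then A = (D²/8)(θ − sin θ) = 10.1 ft² and P = Dθ/2 = 7.974 ft. Hydraulic radius R = A/P = 10.1/7.974 = 1.267 ft. Q_B = (1.486/0.013)·10.1·1.267^(2/3)·√0.00034 = 24.92 ft³/s.
The larger discharge is 24.92 ft³/s and the smaller is 10.94 ft³/s; the ratio is 2.28.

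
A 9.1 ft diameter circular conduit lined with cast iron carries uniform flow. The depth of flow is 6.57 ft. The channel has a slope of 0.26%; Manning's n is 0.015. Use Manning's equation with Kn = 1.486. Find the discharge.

Q = 495 ft³/s

For a circular section of diameter D = 9.1 ft at depth y = 6.57 ft, the central angle is θ = 2 arccos(1 − 2y/D) = 4.062 rad. Then A = (D²/8)(θ − sin θ) = 50.28 ft² and P = Dθ/2 = 18.48 ft.
Hydraulic radius R = A/P = 50.28/18.48 = 2.721 ft.
Manning's equation: Q = (1.486/n) A R^(2/3) S^(1/2) = (1.486/0.015) × 50.28 × 2.721^(2/3) × 0.0026^(1/2) = 495 ft³/s.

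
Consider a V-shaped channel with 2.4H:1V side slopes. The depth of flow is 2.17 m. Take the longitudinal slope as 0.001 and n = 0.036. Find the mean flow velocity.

For a triangular section with side slope z = 2.4: A = zy² = 2.4×2.17² = 11.3 m²; P = 2y√(1+z²) = 2×2.17×2.6 = 11.28 m.
Hydraulic radius R = A/P = 11.3/11.28 = 1.002 m.
From Manning's equation, V = (1/n) R^(2/3) S^(1/2) = (1/0.036) × 1.002^(2/3) × 0.001^(1/2) = 0.879 m/s.

V = 0.879 m/s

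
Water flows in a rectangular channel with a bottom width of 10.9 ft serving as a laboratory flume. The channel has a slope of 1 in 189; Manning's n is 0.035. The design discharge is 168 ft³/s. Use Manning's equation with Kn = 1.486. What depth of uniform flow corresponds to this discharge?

y_n = 3.15 ft

Manning's equation rearranged: A R^(2/3) = nQ / (1.486·√S) = 0.035 × 168 / (1.486 × √0.005291) = 54.4.
Trying y = 3.88 ft: A R^(2/3) = 72.97 — too large.
Trying y = 2.39 ft: A R^(2/3) = 36.54 — too small.
Trying y = 3.15 ft: A R^(2/3) = 54.43 — ≈ 54.4.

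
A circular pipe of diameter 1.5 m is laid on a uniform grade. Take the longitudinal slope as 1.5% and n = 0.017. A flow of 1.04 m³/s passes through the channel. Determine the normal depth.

y_n = 0.402 m

Manning's equation rearranged: A R^(2/3) = nQ / (1·√S) = 0.017 × 1.04 / (√0.015) = 0.1444.
Trying y = 0.443 m: A R^(2/3) = 0.1746 — too large.
Trying y = 0.297 m: A R^(2/3) = 0.07885 — too small.
Trying y = 0.402 m: A R^(2/3) = 0.1444 — ≈ 0.1444.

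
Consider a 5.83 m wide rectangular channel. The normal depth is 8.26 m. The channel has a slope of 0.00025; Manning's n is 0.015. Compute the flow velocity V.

Flow area A = b·y = 5.83 × 8.26 = 48.16 m². Wetted perimeter P = b + 2y = 5.83 + 2×8.26 = 22.35 m.
Hydraulic radius R = A/P = 48.16/22.35 = 2.155 m.
From Manning's equation, V = (1/n) R^(2/3) S^(1/2) = (1/0.015) × 2.155^(2/3) × 0.00025^(1/2) = 1.76 m/s.

V = 1.76 m/s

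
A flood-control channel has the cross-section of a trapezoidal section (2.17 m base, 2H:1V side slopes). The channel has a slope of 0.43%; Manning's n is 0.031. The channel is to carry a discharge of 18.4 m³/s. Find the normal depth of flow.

Manning's equation rearranged: A R^(2/3) = nQ / (1·√S) = 0.031 × 18.4 / (√0.0043) = 8.699.
Try y = 1.96 m: A R^(2/3) = 12.65 — too large.
Try y = 1.41 m: A R^(2/3) = 6.215 — too small.
Try y = 1.65 m: A R^(2/3) = 8.693 — matches.

y_n = 1.65 m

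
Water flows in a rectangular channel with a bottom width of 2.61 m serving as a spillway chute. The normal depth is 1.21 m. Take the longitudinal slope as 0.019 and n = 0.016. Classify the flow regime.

supercritical

Flow area A = b·y = 2.61 × 1.21 = 3.158 m². Wetted perimeter P = b + 2y = 2.61 + 2×1.21 = 5.03 m.
Hydraulic radius R = A/P = 3.158/5.03 = 0.6279 m.
V = (1/n) R^(2/3) √S = (1/0.016) × 0.6279^(2/3) × √0.019 = 6.317 m/s. Hydraulic depth D_h = A/T = 3.158/2.61 = 1.21 m.
Froude number Fr = V/√(g·D_h) = 6.317/√(9.81×1.21) = 1.83, which is greater than 1, so the flow is supercritical.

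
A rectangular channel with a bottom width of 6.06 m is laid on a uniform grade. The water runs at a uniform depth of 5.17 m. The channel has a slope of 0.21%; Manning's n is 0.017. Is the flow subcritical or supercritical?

subcritical

Flow area A = b·y = 6.06 × 5.17 = 31.33 m². Wetted perimeter P = b + 2y = 6.06 + 2×5.17 = 16.4 m.
Hydraulic radius R = A/P = 31.33/16.4 = 1.91 m.
V = (1/n) R^(2/3) √S = (1/0.017) × 1.91^(2/3) × √0.0021 = 4.15 m/s. Hydraulic depth D_h = A/T = 31.33/6.06 = 5.17 m.
Froude number Fr = V/√(g·D_h) = 4.15/√(9.81×5.17) = 0.583, which is less than 1, so the flow is subcritical.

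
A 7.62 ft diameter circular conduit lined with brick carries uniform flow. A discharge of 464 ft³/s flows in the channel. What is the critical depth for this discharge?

y_c = 5.56 ft

At critical depth, Q² T / (g A³) = 1, i.e. A³/T = Q²/g = 464²/32.2 = 6686.
At y = 6.53 ft: A³/T = 13490 — too large.
At y = 5.56 ft: A³/T = 6695 — matches.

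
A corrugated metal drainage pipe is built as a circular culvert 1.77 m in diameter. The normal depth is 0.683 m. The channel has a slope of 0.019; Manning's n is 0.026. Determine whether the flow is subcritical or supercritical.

supercritical

For a circular section of diameter D = 1.77 m at depth y = 0.683 m, the central angle is θ = 2 arccos(1 − 2y/D) = 2.681 rad. Then A = (D²/8)(θ − sin θ) = 0.8759 m² and P = Dθ/2 = 2.373 m.
Hydraulic radius R = A/P = 0.8759/2.373 = 0.3691 m.
V = (1/n) R^(2/3) √S = (1/0.026) × 0.3691^(2/3) × √0.019 = 2.728 m/s. Hydraulic depth D_h = A/T = 0.8759/1.723 = 0.5083 m.
Froude number Fr = V/√(g·D_h) = 2.728/√(9.81×0.5083) = 1.22, which is greater than 1, so the flow is supercritical.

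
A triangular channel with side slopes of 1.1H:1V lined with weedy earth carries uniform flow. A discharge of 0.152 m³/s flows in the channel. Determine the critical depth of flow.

y_c = 0.33 m

At critical depth, Q² T / (g A³) = 1, i.e. A³/T = Q²/g = 0.152²/9.81 = 0.002355.
Try y = 0.399 m: A³/T = 0.006118 — over.
Try y = 0.294 m: A³/T = 0.001329 — short.
Try y = 0.33 m: A³/T = 0.002368 — ≈ 0.002355.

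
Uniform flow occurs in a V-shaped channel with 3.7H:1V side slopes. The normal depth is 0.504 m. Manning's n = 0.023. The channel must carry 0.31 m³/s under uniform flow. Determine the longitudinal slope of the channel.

S = 0.000379

For a triangular section with side slope z = 3.7: A = zy² = 3.7×0.504² = 0.9399 m²; P = 2y√(1+z²) = 2×0.504×3.833 = 3.863 m.
Hydraulic radius R = A/P = 0.9399/3.863 = 0.2433 m.
From Manning's equation, S = [nQ / (1 A R^(2/3))]² = [0.023 × 0.31 / (1 × 0.9399 × 0.2433^(2/3))]² = 0.000379.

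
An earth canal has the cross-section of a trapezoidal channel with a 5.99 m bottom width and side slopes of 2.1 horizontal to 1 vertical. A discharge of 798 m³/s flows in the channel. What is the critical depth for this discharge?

y_c = 6.56 m

At critical depth, Q² T / (g A³) = 1, i.e. A³/T = Q²/g = 798²/9.81 = 64910.
Trying y = 5.64 m: A³/T = 34290 — low.
Trying y = 7.98 m: A³/T = 151400 — high.
Trying y = 6.56 m: A³/T = 64990 — matches.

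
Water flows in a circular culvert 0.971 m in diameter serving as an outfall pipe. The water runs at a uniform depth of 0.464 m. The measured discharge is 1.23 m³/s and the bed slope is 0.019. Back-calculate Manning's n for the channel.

n = 0.0149

For a circular section of diameter D = 0.971 m at depth y = 0.464 m, the central angle is θ = 2 arccos(1 − 2y/D) = 3.053 rad. Then A = (D²/8)(θ − sin θ) = 0.3494 m² and P = Dθ/2 = 1.482 m.
Hydraulic radius R = A/P = 0.3494/1.482 = 0.2357 m.
Rearranging Manning's equation: n = (1/Q) A R^(2/3) S^(1/2) = (1/1.23) × 0.3494 × 0.2357^(2/3) × √0.019 = 0.0149.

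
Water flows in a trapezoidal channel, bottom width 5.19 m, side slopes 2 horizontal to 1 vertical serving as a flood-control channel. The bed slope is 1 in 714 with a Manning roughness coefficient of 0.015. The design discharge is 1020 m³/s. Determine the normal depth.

y_n = 7.78 m

Manning's equation rearranged: A R^(2/3) = nQ / (1·√S) = 0.015 × 1020 / (√0.001401) = 408.8.
Try y = 9.08 m: A R^(2/3) = 588.9 — over.
Try y = 7.78 m: A R^(2/3) = 409.3 — matches.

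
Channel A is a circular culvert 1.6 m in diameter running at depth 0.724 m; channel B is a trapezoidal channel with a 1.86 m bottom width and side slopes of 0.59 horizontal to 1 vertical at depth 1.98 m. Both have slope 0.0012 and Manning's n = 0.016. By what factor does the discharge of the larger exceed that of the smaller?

Channel A: For a circular section of diameter D = 1.6 m at depth y = 0.724 m, the central angle is θ = 2 arccos(1 − 2y/D) = 2.951 rad. Then A = (D²/8)(θ − sin θ) = 0.8839 m² and P = Dθ/2 = 2.361 m. Hydraulic radius R = A/P = 0.8839/2.361 = 0.3744 m. Q_A = (1/0.016)·0.8839·0.3744^(2/3)·√0.0012 = 0.994 m³/s.
Channel B: With bottom width b = 1.86 m and side slope z = 0.59: A = (b + zy)y = (1.86 + 0.59×1.98)×1.98 = 5.996 m²; P = b + 2y√(1+z²) = 1.86 + 2×1.98×1.161 = 6.458 m. Hydraulic radius R = A/P = 5.996/6.458 = 0.9285 m. Q_B = (1/0.016)·5.996·0.9285^(2/3)·√0.0012 = 12.35 m³/s.
The larger discharge is 12.35 m³/s and the smaller is 0.994 m³/s; the ratio is 12.4.

12.4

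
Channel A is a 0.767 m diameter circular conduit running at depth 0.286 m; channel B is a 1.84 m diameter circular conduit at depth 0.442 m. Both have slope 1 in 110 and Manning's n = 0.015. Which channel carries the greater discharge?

channel B

Channel A: For a circular section of diameter D = 0.767 m at depth y = 0.286 m, the central angle is θ = 2 arccos(1 − 2y/D) = 2.627 rad. Then A = (D²/8)(θ − sin θ) = 0.1571 m² and P = Dθ/2 = 1.008 m. Hydraulic radius R = A/P = 0.1571/1.008 = 0.1559 m. Q_A = (1/0.015)·0.1571·0.1559^(2/3)·√0.009091 = 0.2891 m³/s.
Channel B: For a circular section of diameter D = 1.84 m at depth y = 0.442 m, the central angle is θ = 2 arccos(1 − 2y/D) = 2.049 rad. Then A = (D²/8)(θ − sin θ) = 0.4914 m² and P = Dθ/2 = 1.885 m. Hydraulic radius R = A/P = 0.4914/1.885 = 0.2607 m. Q_B = (1/0.015)·0.4914·0.2607^(2/3)·√0.009091 = 1.274 m³/s.
Q_A = 0.2891 m³/s vs Q_B = 1.274 m³/s, so channel B carries more.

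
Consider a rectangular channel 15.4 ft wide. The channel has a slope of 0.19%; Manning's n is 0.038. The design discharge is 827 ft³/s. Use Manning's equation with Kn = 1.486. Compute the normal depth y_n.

y_n = 11.4 ft

Manning's equation rearranged: A R^(2/3) = nQ / (1.486·√S) = 0.038 × 827 / (1.486 × √0.0019) = 485.2.
At y = 8.41 ft: A R^(2/3) = 327.4 — short.
At y = 13.3 ft: A R^(2/3) = 589 — over.
At y = 11.4 ft: A R^(2/3) = 485.3 — matches.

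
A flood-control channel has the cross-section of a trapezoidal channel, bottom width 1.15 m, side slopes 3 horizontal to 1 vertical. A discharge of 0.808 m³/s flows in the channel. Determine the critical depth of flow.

y_c = 0.287 m

At critical depth, Q² T / (g A³) = 1, i.e. A³/T = Q²/g = 0.808²/9.81 = 0.06655.
Try y = 0.205 m: A³/T = 0.0199 — short.
Try y = 0.287 m: A³/T = 0.06694 — close enough.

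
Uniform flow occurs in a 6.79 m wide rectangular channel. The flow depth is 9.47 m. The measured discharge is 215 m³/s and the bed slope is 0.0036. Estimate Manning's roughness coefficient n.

Flow area A = b·y = 6.79 × 9.47 = 64.3 m². Wetted perimeter P = b + 2y = 6.79 + 2×9.47 = 25.73 m.
Hydraulic radius R = A/P = 64.3/25.73 = 2.499 m.
Rearranging Manning's equation: n = (1/Q) A R^(2/3) S^(1/2) = (1/215) × 64.3 × 2.499^(2/3) × √0.0036 = 0.033.

n = 0.033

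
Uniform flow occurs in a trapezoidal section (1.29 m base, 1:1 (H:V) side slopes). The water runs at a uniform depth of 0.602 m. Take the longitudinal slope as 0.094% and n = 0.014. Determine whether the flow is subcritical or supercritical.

subcritical

With bottom width b = 1.29 m and side slope z = 1: A = (b + zy)y = (1.29 + 1×0.602)×0.602 = 1.139 m²; P = b + 2y√(1+z²) = 1.29 + 2×0.602×1.414 = 2.993 m.
Hydraulic radius R = A/P = 1.139/2.993 = 0.3806 m.
V = (1/n) R^(2/3) √S = (1/0.014) × 0.3806^(2/3) × √0.00094 = 1.15 m/s. Hydraulic depth D_h = A/T = 1.139/2.494 = 0.4567 m.
Froude number Fr = V/√(g·D_h) = 1.15/√(9.81×0.4567) = 0.543, which is less than 1, so the flow is subcritical.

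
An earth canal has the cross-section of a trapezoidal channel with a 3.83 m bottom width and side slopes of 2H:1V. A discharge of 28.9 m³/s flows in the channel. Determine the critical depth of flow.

At critical depth, Q² T / (g A³) = 1, i.e. A³/T = Q²/g = 28.9²/9.81 = 85.14.
Try y = 1.21 m: A³/T = 49.89 — short.
Try y = 1.4 m: A³/T = 84.8 — ≈ 85.14.

y_c = 1.4 m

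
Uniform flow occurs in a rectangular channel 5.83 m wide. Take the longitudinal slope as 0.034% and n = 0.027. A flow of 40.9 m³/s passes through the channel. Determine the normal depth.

Manning's equation rearranged: A R^(2/3) = nQ / (1·√S) = 0.027 × 40.9 / (√0.00034) = 59.89.
Trying y = 4.63 m: A R^(2/3) = 39.78 — short.
Trying y = 6.99 m: A R^(2/3) = 65.92 — over.
Trying y = 6.45 m: A R^(2/3) = 59.84 — close enough.

y_n = 6.45 m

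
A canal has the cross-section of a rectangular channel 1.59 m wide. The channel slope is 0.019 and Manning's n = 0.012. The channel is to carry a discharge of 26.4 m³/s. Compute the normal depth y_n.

Manning's equation rearranged: A R^(2/3) = nQ / (1·√S) = 0.012 × 26.4 / (√0.019) = 2.298.
Try y = 2.46 m: A R^(2/3) = 2.785 — over.
Try y = 1.7 m: A R^(2/3) = 1.796 — short.
Try y = 2.09 m: A R^(2/3) = 2.3 — close enough.

y_n = 2.09 m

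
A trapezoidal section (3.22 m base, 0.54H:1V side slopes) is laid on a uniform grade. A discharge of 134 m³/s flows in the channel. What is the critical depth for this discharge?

At critical depth, Q² T / (g A³) = 1, i.e. A³/T = Q²/g = 134²/9.81 = 1830.
Try y = 3.57 m: A³/T = 877.2 — too small.
Try y = 5.18 m: A³/T = 3435 — too large.
Try y = 4.37 m: A³/T = 1826 — close enough.

y_c = 4.37 m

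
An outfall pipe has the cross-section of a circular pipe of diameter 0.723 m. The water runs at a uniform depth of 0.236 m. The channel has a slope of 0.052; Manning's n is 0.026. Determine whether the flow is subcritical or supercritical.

For a circular section of diameter D = 0.723 m at depth y = 0.236 m, the central angle is θ = 2 arccos(1 − 2y/D) = 2.433 rad. Then A = (D²/8)(θ − sin θ) = 0.1164 m² and P = Dθ/2 = 0.8793 m.
Hydraulic radius R = A/P = 0.1164/0.8793 = 0.1324 m.
V = (1/n) R^(2/3) √S = (1/0.026) × 0.1324^(2/3) × √0.052 = 2.278 m/s. Hydraulic depth D_h = A/T = 0.1164/0.678 = 0.1717 m.
Froude number Fr = V/√(g·D_h) = 2.278/√(9.81×0.1717) = 1.76, which is greater than 1, so the flow is supercritical.

supercritical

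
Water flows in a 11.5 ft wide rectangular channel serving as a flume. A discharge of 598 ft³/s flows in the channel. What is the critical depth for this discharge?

y_c = 4.38 ft

For a rectangular channel, critical depth y_c = (q²/g)^(1/3) where q = Q/b = 598/11.5 = 52 ft²/s.
So y_c = (52²/32.2)^(1/3) = 4.38 ft.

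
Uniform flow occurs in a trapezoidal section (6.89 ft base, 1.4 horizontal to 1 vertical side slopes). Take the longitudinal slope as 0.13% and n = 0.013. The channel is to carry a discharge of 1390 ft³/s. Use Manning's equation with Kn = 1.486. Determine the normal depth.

y_n = 7.6 ft

Manning's equation rearranged: A R^(2/3) = nQ / (1.486·√S) = 0.013 × 1390 / (1.486 × √0.0013) = 337.3.
Trying y = 5.4 ft: A R^(2/3) = 164.6 — too small.
Trying y = 8.56 ft: A R^(2/3) = 436.8 — too large.
Trying y = 7.6 ft: A R^(2/3) = 337.5 — ≈ 337.3.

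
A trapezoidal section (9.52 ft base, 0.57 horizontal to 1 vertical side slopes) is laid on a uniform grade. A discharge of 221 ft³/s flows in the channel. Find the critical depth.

y_c = 2.43 ft

At critical depth, Q² T / (g A³) = 1, i.e. A³/T = Q²/g = 221²/32.2 = 1517.
Trying y = 2.97 ft: A³/T = 2862 — high.
Trying y = 2.08 ft: A³/T = 928.5 — low.
Trying y = 2.43 ft: A³/T = 1514 — matches.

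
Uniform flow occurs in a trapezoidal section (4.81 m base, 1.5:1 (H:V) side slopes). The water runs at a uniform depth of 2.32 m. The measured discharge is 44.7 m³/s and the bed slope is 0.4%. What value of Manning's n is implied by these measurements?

With bottom width b = 4.81 m and side slope z = 1.5: A = (b + zy)y = (4.81 + 1.5×2.32)×2.32 = 19.23 m²; P = b + 2y√(1+z²) = 4.81 + 2×2.32×1.803 = 13.17 m.
Hydraulic radius R = A/P = 19.23/13.17 = 1.46 m.
Rearranging Manning's equation: n = (1/Q) A R^(2/3) S^(1/2) = (1/44.7) × 19.23 × 1.46^(2/3) × √0.004 = 0.035.

n = 0.035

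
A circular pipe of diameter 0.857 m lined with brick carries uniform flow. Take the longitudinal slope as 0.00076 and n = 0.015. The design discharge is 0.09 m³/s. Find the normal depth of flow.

y_n = 0.284 m

Manning's equation rearranged: A R^(2/3) = nQ / (1·√S) = 0.015 × 0.09 / (√0.00076) = 0.04897.
Trying y = 0.251 m: A R^(2/3) = 0.03861 — too small.
Trying y = 0.358 m: A R^(2/3) = 0.07531 — too large.
Trying y = 0.284 m: A R^(2/3) = 0.04897 — ≈ 0.04897.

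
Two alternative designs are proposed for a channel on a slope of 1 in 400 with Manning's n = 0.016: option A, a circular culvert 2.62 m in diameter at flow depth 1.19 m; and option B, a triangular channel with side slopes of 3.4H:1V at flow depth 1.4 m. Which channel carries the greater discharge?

Channel A: For a circular section of diameter D = 2.62 m at depth y = 1.19 m, the central angle is θ = 2 arccos(1 − 2y/D) = 2.958 rad. Then A = (D²/8)(θ − sin θ) = 2.382 m² and P = Dθ/2 = 3.875 m. Hydraulic radius R = A/P = 2.382/3.875 = 0.6146 m. Q_A = (1/0.016)·2.382·0.6146^(2/3)·√0.0025 = 5.38 m³/s.
Channel B: For a triangular section with side slope z = 3.4: A = zy² = 3.4×1.4² = 6.664 m²; P = 2y√(1+z²) = 2×1.4×3.544 = 9.923 m. Hydraulic radius R = A/P = 6.664/9.923 = 0.6716 m. Q_B = (1/0.016)·6.664·0.6716^(2/3)·√0.0025 = 15.97 m³/s.
Q_A = 5.38 m³/s vs Q_B = 15.97 m³/s, so channel B carries more.

channel B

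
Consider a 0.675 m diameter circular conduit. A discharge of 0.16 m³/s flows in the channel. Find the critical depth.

y_c = 0.248 m

At critical depth, Q² T / (g A³) = 1, i.e. A³/T = Q²/g = 0.16²/9.81 = 0.00261.
Trying y = 0.286 m: A³/T = 0.004504 — over.
Trying y = 0.248 m: A³/T = 0.002604 — close enough.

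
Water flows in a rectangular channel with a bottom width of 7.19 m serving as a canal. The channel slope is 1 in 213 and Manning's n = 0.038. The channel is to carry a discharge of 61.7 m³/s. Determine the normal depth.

Manning's equation rearranged: A R^(2/3) = nQ / (1·√S) = 0.038 × 61.7 / (√0.004695) = 34.22.
Try y = 2.47 m: A R^(2/3) = 22.9 — too small.
Try y = 3.31 m: A R^(2/3) = 34.21 — close enough.

y_n = 3.31 m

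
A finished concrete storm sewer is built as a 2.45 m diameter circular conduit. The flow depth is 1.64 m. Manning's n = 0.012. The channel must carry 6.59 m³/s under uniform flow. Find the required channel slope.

For a circular section of diameter D = 2.45 m at depth y = 1.64 m, the central angle is θ = 2 arccos(1 − 2y/D) = 3.833 rad. Then A = (D²/8)(θ − sin θ) = 3.354 m² and P = Dθ/2 = 4.695 m.
Hydraulic radius R = A/P = 3.354/4.695 = 0.7144 m.
From Manning's equation, S = [nQ / (1 A R^(2/3))]² = [0.012 × 6.59 / (1 × 3.354 × 0.7144^(2/3))]² = 0.00087.

S = 0.00087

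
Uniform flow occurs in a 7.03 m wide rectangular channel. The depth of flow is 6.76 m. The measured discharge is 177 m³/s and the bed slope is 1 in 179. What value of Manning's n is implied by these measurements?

n = 0.0351

Flow area A = b·y = 7.03 × 6.76 = 47.52 m². Wetted perimeter P = b + 2y = 7.03 + 2×6.76 = 20.55 m.
Hydraulic radius R = A/P = 47.52/20.55 = 2.313 m.
Rearranging Manning's equation: n = (1/Q) A R^(2/3) S^(1/2) = (1/177) × 47.52 × 2.313^(2/3) × √0.005587 = 0.0351.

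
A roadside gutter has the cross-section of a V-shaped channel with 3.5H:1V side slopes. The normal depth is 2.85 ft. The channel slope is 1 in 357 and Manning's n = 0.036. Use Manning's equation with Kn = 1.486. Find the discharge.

For a triangular section with side slope z = 3.5: A = zy² = 3.5×2.85² = 28.43 ft²; P = 2y√(1+z²) = 2×2.85×3.64 = 20.75 ft.
Hydraulic radius R = A/P = 28.43/20.75 = 1.37 ft.
Manning's equation: Q = (1.486/n) A R^(2/3) S^(1/2) = (1.486/0.036) × 28.43 × 1.37^(2/3) × 0.002801^(1/2) = 76.6 ft³/s.

Q = 76.6 ft³/s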